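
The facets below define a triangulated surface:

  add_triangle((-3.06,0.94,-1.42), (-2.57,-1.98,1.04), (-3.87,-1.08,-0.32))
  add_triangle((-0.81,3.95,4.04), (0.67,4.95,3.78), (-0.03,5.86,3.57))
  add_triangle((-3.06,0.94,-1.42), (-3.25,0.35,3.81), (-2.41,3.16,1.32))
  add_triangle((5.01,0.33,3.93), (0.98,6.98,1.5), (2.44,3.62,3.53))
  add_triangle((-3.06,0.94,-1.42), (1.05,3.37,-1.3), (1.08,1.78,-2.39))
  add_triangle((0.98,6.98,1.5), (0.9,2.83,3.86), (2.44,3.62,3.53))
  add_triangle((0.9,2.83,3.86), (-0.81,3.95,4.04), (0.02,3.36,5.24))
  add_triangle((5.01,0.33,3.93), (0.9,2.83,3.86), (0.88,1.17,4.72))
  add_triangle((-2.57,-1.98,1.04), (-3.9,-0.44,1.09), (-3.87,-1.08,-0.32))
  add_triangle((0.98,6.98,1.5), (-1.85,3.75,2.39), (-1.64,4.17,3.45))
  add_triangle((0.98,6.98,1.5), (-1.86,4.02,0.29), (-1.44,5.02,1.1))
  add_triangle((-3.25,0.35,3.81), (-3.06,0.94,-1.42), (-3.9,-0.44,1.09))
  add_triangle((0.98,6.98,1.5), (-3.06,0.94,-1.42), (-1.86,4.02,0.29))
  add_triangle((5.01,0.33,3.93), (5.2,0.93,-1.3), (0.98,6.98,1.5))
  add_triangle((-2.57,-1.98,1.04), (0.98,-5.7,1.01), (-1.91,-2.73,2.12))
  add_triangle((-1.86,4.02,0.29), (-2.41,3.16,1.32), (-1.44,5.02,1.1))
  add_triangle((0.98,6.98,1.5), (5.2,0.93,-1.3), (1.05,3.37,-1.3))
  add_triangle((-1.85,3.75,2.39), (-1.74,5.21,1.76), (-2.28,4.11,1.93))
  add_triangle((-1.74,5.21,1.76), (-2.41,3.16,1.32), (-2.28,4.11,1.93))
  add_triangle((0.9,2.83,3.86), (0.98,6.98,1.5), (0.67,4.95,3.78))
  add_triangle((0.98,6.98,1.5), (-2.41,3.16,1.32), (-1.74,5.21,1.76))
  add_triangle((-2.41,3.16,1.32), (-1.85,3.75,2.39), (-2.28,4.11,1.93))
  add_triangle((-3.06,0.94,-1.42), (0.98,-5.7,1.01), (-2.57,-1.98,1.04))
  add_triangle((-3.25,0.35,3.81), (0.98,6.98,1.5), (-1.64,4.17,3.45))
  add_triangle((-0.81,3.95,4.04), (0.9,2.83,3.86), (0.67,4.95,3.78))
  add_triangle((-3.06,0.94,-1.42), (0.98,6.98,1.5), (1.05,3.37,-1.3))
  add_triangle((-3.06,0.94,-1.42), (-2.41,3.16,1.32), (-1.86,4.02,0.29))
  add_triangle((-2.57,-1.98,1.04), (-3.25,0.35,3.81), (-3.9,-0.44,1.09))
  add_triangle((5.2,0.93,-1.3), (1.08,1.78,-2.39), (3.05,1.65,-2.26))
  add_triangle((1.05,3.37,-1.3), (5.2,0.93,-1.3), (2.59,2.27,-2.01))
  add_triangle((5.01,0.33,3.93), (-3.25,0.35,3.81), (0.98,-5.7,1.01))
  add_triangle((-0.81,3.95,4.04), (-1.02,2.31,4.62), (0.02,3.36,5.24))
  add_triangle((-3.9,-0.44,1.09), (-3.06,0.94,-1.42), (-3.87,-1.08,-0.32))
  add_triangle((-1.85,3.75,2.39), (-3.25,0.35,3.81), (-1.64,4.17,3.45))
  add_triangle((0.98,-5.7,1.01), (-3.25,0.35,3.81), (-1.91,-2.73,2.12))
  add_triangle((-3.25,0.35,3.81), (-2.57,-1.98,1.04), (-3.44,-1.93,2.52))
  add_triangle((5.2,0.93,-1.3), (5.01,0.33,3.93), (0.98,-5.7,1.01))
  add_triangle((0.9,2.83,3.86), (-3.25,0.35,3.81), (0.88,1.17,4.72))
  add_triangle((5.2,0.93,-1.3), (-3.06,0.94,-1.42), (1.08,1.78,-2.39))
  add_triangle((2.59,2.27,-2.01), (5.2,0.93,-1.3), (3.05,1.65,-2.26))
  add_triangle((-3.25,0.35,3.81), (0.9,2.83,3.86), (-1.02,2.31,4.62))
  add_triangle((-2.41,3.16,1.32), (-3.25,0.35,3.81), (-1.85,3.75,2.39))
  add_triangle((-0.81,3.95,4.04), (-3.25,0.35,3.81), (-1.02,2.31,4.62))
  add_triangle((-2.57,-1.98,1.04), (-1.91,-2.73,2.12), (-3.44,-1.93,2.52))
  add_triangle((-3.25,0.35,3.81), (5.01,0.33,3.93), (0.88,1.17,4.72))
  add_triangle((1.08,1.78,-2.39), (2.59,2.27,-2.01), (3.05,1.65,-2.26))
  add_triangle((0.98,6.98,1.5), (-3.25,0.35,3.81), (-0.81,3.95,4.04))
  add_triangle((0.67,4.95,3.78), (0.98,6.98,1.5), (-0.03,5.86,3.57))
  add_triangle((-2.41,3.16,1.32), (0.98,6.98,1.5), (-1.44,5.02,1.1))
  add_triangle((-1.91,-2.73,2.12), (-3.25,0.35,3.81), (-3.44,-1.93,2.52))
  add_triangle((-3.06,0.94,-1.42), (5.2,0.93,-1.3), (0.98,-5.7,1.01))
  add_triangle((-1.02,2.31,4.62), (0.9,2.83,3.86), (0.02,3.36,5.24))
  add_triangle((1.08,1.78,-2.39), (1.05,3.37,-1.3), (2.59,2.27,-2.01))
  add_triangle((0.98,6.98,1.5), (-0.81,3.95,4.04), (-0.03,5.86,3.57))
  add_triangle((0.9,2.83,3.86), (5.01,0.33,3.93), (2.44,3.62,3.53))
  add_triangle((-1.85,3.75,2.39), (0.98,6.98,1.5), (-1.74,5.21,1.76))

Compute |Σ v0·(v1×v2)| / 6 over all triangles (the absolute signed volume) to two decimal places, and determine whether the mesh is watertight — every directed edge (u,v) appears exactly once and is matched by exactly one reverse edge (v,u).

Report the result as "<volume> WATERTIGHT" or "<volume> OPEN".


Per-triangle v0·(v1×v2)/6:
  t1: -0.4988
  t2: +1.6990
  t3: +7.3691
  t4: +7.2191
  t5: +3.5198
  t6: +5.6984
  t7: +1.3069
  t8: +6.3943
  t9: +1.6743
  t10: +2.9593
  t11: +1.4918
  t12: +3.4839
  t13: +2.4436
  t14: +31.4195
  t15: +2.9663
  t16: +1.1144
  t17: +10.9312
  t18: +0.6039
  t19: +0.4381
  t20: +1.6829
  t21: +0.2831
  t22: +0.2573
  t23: +5.3632
  t24: -0.1325
  t25: +2.3212
  t26: +8.6050
  t27: +2.8656
  t28: +3.3374
  t29: -0.0301
  t30: +2.1331
  t31: +30.7240
  t32: +1.7023
  t33: +2.1224
  t34: +2.4592
  t35: +3.7939
  t36: +0.6091
  t37: +25.7731
  t38: +5.7515
  t39: +0.2723
  t40: +1.0407
  t41: +0.4287
  t42: +3.2427
  t43: +3.4816
  t44: +1.0236
  t45: +4.0070
  t46: +0.6469
  t47: +6.3188
  t48: +2.6274
  t49: +1.5288
  t50: +2.2571
  t51: +9.5081
  t52: +0.1828
  t53: +1.4665
  t54: +0.5024
  t55: +5.3717
  t56: +2.7842
Σ = +238.5473 → |volume| = 238.55

Directed edges: 168 total, each appears once with its reverse present → watertight.

238.55 WATERTIGHT


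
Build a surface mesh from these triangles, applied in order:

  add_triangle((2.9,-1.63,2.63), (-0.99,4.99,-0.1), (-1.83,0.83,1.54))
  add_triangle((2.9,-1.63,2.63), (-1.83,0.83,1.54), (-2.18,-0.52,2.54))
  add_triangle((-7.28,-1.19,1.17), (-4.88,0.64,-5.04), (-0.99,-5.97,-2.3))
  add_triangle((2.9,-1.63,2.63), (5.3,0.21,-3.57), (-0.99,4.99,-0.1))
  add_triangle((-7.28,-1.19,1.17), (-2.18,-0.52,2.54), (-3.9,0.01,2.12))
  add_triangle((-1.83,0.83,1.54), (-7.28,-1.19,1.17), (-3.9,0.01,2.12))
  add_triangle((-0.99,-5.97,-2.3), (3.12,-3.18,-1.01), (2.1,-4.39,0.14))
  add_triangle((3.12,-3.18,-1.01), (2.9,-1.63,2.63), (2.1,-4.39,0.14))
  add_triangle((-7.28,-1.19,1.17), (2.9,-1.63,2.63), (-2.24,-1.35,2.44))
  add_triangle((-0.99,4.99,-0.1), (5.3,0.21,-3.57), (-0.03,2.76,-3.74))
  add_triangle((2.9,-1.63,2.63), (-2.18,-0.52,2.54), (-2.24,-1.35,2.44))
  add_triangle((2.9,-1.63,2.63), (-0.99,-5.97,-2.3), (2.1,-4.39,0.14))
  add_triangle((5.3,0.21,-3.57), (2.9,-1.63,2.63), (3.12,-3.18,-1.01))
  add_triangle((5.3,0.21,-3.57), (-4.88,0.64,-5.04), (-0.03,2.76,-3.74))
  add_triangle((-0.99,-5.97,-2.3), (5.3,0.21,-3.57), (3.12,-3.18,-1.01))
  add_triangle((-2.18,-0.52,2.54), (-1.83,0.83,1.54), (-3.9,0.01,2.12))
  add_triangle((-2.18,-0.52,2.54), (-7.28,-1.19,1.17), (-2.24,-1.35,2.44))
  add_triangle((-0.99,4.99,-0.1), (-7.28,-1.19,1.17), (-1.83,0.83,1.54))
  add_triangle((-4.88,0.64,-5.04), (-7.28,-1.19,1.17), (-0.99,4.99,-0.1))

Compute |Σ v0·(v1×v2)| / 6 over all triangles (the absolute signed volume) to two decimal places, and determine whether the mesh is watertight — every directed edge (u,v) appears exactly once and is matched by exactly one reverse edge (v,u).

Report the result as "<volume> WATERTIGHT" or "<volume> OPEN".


200.16 OPEN

Per-triangle v0·(v1×v2)/6:
  t1: +6.9330
  t2: +2.2655
  t3: +45.3349
  t4: +19.1797
  t5: +2.0168
  t6: +1.0669
  t7: +6.0406
  t8: +4.7399
  t9: +1.6141
  t10: +14.8343
  t11: +1.9242
  t12: +3.3907
  t13: +11.6928
  t14: +17.5422
  t15: +14.3765
  t16: +0.9131
  t17: +2.2008
  t18: +8.1429
  t19: +35.9549
Σ = +200.1639 → |volume| = 200.16

Directed edges: 57 total; 9 unmatched, e.g. (-4.88,0.64,-5.04)→(-0.99,-5.97,-2.3) → open.


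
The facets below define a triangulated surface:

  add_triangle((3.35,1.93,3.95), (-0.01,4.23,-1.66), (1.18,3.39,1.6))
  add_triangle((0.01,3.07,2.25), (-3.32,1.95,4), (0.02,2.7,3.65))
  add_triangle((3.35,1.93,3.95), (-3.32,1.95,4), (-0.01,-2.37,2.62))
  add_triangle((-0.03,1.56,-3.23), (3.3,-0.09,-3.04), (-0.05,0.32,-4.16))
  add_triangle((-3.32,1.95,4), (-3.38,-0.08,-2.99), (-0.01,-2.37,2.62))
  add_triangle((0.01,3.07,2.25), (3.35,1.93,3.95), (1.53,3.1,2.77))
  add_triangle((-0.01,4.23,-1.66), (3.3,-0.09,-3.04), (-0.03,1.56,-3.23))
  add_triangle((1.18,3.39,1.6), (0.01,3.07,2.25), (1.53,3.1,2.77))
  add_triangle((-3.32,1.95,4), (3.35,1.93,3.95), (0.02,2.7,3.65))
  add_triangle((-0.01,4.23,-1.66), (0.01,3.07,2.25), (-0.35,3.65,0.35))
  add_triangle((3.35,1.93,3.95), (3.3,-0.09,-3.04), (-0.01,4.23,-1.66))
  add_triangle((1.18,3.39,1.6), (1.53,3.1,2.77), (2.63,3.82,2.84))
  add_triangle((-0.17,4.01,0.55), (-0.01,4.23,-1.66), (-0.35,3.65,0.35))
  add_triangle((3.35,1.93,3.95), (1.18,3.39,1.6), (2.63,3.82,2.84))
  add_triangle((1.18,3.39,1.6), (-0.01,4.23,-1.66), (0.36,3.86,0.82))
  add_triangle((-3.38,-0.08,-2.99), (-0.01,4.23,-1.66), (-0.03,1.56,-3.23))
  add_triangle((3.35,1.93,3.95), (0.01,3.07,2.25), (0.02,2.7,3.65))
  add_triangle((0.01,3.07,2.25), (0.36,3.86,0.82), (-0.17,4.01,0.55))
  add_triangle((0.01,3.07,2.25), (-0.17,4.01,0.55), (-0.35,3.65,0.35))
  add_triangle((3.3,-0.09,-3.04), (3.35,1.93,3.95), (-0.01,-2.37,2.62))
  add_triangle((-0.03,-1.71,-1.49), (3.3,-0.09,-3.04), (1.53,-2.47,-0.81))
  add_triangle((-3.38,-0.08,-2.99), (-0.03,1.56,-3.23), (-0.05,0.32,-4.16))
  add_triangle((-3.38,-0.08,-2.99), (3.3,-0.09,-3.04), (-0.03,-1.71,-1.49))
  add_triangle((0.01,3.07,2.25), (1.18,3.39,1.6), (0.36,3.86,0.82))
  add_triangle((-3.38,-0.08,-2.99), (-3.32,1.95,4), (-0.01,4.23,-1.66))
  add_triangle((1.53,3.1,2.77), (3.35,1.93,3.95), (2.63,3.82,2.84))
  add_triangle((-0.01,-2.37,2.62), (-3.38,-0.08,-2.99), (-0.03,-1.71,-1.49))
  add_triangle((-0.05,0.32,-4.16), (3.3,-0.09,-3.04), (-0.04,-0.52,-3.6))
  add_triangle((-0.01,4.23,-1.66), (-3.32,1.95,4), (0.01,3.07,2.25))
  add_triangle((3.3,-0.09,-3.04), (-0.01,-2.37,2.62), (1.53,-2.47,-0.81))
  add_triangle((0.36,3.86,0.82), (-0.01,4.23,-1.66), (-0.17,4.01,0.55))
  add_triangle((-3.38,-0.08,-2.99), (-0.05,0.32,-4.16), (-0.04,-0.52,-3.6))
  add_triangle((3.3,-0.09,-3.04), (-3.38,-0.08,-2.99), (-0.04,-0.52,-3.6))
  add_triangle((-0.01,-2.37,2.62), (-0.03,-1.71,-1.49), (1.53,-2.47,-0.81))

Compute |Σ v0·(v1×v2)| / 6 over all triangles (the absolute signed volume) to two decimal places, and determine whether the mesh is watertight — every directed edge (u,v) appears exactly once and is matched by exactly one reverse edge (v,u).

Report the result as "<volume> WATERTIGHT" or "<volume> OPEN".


143.20 WATERTIGHT

Per-triangle v0·(v1×v2)/6:
  t1: +2.9875
  t2: +2.8590
  t3: +16.1235
  t4: +3.0360
  t5: +12.2647
  t6: +1.1198
  t7: +6.1470
  t8: +0.9858
  t9: +4.0593
  t10: -0.8531
  t11: +18.2241
  t12: +0.6959
  t13: +0.3094
  t14: -0.6635
  t15: +1.1929
  t16: +6.1823
  t17: +2.8446
  t18: +0.6128
  t19: +0.2246
  t20: +12.0751
  t21: +2.5909
  t22: +3.0390
  t23: +5.5996
  t24: +1.0444
  t25: +18.4178
  t26: +1.5664
  t27: +4.4850
  t28: +1.8428
  t29: +8.1330
  t30: +2.7054
  t31: +0.8169
  t32: +1.8484
  t33: -1.4049
  t34: +2.0887
Σ = +143.2010 → |volume| = 143.20

Directed edges: 102 total, each appears once with its reverse present → watertight.


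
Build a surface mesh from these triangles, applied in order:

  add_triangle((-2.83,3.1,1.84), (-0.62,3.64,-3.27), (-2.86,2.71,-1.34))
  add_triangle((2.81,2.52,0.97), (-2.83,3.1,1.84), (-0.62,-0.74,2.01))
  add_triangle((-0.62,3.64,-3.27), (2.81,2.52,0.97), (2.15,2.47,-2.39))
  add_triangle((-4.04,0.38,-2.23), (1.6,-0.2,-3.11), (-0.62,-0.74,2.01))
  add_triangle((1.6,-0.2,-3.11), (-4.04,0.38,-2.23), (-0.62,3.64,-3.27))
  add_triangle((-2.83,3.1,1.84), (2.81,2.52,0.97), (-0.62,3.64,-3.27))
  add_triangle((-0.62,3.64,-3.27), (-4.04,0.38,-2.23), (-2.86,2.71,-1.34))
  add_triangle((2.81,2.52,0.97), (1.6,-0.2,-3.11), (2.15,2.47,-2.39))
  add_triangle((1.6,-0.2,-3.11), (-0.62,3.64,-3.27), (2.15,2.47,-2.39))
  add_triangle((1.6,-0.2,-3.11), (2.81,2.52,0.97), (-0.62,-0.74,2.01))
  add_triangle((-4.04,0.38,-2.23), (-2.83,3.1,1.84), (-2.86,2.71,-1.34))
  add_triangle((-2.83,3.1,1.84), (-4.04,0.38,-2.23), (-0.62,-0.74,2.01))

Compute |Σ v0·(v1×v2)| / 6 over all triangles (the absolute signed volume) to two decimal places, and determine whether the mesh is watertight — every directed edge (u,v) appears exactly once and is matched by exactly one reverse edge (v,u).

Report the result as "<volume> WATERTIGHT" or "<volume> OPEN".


69.41 WATERTIGHT

Per-triangle v0·(v1×v2)/6:
  t1: +5.2008
  t2: +6.1151
  t3: +5.3796
  t4: +2.2249
  t5: +9.7278
  t6: +13.6047
  t7: +5.3877
  t8: +3.3276
  t9: +4.9679
  t10: +2.0184
  t11: +5.1363
  t12: +6.3170
Σ = +69.4079 → |volume| = 69.41

Directed edges: 36 total, each appears once with its reverse present → watertight.


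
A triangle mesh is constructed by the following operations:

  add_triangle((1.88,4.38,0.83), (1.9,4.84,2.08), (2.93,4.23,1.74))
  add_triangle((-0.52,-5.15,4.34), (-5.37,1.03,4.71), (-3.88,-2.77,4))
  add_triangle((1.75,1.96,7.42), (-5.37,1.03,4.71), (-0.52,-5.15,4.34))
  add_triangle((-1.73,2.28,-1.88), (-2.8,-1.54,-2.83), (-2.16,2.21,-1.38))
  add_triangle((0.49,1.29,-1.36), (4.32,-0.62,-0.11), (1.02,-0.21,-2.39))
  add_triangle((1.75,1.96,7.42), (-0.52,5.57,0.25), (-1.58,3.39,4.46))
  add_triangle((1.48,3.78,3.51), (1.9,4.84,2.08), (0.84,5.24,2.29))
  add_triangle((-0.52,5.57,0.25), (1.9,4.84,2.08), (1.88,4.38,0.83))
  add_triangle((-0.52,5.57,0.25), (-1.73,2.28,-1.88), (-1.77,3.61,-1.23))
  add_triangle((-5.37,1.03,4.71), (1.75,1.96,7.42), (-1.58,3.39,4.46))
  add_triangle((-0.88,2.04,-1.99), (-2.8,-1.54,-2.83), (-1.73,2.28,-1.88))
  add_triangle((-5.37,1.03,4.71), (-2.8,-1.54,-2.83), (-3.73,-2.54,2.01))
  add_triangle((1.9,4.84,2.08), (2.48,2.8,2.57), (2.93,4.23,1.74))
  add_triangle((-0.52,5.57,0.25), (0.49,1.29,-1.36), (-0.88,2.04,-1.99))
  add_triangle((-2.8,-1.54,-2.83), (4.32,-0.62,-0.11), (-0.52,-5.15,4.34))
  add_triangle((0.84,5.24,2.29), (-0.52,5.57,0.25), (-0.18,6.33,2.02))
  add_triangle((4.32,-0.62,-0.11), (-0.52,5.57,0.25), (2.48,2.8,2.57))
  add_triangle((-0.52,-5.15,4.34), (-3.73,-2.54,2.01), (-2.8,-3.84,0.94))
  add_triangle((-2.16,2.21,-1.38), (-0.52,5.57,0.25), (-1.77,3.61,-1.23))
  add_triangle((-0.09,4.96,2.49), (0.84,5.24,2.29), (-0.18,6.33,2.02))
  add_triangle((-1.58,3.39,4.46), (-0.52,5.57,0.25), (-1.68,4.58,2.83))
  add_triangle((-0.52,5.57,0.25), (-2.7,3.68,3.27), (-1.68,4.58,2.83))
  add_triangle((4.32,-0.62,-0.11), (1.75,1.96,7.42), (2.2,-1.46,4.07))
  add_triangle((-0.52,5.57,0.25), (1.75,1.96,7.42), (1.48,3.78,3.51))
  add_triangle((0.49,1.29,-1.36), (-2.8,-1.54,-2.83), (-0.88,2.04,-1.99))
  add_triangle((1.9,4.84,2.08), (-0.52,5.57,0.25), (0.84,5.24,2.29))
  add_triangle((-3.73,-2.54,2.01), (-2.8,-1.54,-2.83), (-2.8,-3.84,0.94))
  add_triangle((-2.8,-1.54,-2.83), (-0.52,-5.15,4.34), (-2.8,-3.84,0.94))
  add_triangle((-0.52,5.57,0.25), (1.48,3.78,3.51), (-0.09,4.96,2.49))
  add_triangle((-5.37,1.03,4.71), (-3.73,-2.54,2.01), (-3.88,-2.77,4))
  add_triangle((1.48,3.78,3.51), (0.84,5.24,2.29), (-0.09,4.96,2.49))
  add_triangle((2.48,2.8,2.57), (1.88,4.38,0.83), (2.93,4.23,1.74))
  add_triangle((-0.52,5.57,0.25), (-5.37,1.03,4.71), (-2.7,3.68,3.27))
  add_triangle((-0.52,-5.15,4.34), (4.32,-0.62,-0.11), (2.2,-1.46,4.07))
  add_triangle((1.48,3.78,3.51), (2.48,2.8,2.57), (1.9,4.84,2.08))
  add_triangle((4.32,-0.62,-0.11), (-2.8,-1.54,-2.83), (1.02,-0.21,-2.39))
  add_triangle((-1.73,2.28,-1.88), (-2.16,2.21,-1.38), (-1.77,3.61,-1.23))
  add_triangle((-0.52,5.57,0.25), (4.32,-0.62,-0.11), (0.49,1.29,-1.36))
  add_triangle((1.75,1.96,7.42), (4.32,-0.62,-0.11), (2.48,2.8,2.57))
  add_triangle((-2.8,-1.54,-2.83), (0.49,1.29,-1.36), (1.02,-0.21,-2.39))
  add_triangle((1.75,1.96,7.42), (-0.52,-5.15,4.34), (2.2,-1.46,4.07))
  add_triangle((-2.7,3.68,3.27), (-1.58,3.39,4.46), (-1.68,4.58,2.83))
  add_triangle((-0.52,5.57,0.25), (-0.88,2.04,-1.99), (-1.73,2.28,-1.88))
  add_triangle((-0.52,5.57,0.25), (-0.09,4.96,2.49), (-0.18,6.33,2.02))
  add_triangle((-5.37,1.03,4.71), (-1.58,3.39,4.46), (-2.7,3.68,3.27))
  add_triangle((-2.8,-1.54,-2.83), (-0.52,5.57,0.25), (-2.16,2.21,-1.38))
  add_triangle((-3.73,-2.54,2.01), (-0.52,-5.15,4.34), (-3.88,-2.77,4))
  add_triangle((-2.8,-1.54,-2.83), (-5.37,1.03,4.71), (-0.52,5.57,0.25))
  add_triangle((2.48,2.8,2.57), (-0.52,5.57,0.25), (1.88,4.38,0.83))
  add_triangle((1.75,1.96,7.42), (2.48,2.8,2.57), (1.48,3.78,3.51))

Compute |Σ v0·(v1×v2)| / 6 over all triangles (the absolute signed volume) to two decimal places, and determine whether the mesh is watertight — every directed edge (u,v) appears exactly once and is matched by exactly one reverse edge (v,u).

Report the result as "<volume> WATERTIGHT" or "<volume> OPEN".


Per-triangle v0·(v1×v2)/6:
  t1: +1.0675
  t2: +9.4113
  t3: +50.0548
  t4: +1.4196
  t5: +2.3771
  t6: +16.3304
  t7: +1.8510
  t8: +2.5752
  t9: +0.6765
  t10: +18.4245
  t11: +1.5049
  t12: +13.0558
  t13: +1.4863
  t14: +2.0872
  t15: +16.9633
  t16: +1.3581
  t17: +9.8805
  t18: +6.5753
  t19: +0.5569
  t20: +0.9133
  t21: +1.9302
  t22: +2.1312
  t23: +12.7186
  t24: +6.4816
  t25: +1.6611
  t26: +2.1877
  t27: +5.3444
  t28: +3.3350
  t29: -2.7012
  t30: +5.7069
  t31: +1.6823
  t32: -0.7834
  t33: +4.9986
  t34: +11.9563
  t35: +2.1045
  t36: +3.1723
  t37: +0.4835
  t38: +5.5636
  t39: +12.7694
  t40: +2.2967
  t41: +14.4953
  t42: +2.1818
  t43: +1.6627
  t44: +0.2638
  t45: +6.2086
  t46: -0.9650
  t47: +5.3694
  t48: +26.2621
  t49: -3.5819
  t50: +4.9003
Σ = +298.4063 → |volume| = 298.41

Directed edges: 150 total, each appears once with its reverse present → watertight.

298.41 WATERTIGHT


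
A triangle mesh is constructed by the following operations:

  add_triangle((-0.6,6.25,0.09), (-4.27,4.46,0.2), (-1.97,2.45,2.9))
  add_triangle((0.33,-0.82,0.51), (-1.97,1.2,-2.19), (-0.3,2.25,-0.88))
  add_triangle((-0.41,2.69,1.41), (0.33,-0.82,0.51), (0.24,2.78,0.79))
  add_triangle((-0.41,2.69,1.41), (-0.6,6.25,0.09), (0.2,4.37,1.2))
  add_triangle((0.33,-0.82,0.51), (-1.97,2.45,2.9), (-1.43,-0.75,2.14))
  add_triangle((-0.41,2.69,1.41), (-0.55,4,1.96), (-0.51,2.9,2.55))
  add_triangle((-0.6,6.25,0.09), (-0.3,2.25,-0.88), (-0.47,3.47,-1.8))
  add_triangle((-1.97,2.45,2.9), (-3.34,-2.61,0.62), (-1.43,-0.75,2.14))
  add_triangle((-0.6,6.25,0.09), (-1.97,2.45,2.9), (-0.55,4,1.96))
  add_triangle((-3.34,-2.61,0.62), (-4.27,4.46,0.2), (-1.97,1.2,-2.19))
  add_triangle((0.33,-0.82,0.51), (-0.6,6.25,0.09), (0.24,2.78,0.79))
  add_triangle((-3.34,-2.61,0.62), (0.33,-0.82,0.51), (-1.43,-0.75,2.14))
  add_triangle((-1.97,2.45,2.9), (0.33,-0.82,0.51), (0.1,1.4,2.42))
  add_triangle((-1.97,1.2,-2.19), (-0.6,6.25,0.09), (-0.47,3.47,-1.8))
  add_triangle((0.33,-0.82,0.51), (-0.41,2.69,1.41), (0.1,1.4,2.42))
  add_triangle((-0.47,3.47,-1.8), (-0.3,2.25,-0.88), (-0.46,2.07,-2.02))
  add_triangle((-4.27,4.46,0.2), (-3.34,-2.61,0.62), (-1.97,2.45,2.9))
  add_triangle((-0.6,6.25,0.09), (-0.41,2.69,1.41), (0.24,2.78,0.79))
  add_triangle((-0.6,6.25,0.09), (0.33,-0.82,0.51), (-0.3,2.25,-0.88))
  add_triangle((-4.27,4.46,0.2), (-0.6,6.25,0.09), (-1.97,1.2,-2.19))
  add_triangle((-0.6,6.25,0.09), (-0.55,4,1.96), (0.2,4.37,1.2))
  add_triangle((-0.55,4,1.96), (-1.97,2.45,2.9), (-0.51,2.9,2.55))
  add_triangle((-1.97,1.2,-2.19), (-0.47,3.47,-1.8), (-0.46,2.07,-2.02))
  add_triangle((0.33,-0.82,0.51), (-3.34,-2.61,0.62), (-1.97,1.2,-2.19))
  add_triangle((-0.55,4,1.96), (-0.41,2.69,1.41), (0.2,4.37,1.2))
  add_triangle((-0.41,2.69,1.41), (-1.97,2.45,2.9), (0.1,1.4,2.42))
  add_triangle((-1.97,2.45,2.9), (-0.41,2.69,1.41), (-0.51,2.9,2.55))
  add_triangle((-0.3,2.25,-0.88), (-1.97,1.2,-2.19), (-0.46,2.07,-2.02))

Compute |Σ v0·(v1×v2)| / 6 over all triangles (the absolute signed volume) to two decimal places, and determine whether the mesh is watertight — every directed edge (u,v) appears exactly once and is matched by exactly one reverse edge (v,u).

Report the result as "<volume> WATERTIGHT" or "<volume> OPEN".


59.84 WATERTIGHT

Per-triangle v0·(v1×v2)/6:
  t1: +11.2190
  t2: +0.0139
  t3: +0.3410
  t4: -1.0647
  t5: +0.8220
  t6: -0.0234
  t7: -0.0318
  t8: +3.6446
  t9: +2.9424
  t10: +10.1884
  t11: -0.0792
  t12: +1.2416
  t13: +0.8436
  t14: +3.2596
  t15: +0.0229
  t16: -0.0272
  t17: +12.3155
  t18: +0.8426
  t19: +0.1932
  t20: +9.0957
  t21: +1.4243
  t22: +1.1032
  t23: +0.8263
  t24: +0.6623
  t25: +0.0239
  t26: +1.4340
  t27: -0.6880
  t28: -0.7028
Σ = +59.8428 → |volume| = 59.84

Directed edges: 84 total, each appears once with its reverse present → watertight.


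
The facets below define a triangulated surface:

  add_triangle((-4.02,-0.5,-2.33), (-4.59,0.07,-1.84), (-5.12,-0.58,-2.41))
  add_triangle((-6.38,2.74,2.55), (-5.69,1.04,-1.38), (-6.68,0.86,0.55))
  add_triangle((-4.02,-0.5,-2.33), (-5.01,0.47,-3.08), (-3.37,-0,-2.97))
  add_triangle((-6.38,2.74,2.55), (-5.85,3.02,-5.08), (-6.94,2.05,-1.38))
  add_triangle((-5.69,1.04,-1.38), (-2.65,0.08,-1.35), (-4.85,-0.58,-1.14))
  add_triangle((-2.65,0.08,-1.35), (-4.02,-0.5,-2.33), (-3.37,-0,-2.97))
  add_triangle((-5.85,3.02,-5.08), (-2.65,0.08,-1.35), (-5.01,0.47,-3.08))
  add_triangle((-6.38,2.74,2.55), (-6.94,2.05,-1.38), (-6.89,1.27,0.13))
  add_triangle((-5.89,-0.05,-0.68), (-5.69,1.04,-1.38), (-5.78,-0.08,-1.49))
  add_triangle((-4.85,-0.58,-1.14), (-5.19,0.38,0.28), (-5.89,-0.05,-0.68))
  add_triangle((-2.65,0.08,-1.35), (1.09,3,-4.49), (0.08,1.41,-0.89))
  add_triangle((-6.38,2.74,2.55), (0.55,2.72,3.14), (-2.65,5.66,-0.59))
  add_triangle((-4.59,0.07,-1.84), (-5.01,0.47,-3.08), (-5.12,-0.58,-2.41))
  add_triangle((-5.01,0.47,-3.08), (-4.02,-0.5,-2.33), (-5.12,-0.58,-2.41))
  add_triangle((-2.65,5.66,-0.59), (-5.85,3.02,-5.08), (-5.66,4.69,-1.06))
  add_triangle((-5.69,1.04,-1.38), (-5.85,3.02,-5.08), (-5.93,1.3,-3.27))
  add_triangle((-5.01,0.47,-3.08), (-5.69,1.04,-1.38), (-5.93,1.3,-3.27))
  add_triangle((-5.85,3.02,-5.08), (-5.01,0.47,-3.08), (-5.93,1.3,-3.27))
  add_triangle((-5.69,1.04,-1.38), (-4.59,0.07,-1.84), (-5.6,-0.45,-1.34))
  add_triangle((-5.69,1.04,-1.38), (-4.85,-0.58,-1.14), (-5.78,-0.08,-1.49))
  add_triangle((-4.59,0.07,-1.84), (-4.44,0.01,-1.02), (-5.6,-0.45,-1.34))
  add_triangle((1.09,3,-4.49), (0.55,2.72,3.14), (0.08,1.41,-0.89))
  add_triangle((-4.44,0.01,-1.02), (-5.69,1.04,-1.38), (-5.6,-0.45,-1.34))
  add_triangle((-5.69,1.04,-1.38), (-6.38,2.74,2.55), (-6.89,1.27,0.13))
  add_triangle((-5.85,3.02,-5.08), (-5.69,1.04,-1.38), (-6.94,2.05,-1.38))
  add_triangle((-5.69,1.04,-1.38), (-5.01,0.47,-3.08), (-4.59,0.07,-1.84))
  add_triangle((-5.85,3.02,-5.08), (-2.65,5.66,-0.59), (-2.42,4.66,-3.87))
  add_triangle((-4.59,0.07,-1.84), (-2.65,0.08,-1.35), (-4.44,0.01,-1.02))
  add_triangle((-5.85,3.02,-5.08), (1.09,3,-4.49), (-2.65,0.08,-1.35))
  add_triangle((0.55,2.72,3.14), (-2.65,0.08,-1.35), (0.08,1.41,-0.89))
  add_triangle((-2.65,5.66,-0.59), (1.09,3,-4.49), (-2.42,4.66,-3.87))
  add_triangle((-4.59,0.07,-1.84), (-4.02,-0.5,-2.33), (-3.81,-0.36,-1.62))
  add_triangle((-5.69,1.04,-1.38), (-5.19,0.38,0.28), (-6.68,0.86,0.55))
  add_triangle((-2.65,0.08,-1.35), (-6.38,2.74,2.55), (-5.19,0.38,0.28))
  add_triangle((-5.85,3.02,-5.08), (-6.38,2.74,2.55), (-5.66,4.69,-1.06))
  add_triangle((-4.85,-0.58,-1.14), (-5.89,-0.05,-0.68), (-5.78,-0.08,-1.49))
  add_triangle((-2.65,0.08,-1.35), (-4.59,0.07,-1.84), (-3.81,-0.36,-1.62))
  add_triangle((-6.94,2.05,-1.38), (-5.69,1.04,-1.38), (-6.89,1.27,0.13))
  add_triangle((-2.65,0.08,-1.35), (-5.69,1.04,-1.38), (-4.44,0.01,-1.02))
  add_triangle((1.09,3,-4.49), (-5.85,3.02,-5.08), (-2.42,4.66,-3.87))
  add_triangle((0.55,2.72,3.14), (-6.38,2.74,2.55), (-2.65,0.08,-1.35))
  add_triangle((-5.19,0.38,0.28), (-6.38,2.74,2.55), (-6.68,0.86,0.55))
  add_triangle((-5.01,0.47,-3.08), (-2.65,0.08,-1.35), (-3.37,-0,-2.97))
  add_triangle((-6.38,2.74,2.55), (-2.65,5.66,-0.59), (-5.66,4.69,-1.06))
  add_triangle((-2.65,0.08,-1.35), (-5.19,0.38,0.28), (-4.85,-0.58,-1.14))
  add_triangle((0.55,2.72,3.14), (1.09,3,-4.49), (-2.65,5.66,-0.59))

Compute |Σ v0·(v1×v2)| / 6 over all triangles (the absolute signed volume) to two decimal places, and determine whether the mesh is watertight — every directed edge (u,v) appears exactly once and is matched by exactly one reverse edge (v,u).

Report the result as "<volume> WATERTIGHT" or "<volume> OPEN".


Per-triangle v0·(v1×v2)/6:
  t1: -0.2082
  t2: +4.6415
  t3: +0.6952
  t4: +9.5819
  t5: +0.9975
  t6: -0.3312
  t7: -0.3671
  t8: +4.8642
  t9: +0.9009
  t10: +0.2236
  t11: -1.9006
  t12: +21.3391
  t13: +0.6472
  t14: +0.4151
  t15: +13.1820
  t16: +2.6383
  t17: +1.1565
  t18: +1.6963
  t19: +1.0289
  t20: -0.1617
  t21: -0.2713
  t22: -1.2912
  t23: +0.0656
  t24: -2.6467
  t25: +3.2743
  t26: +1.0527
  t27: +13.0912
  t28: -0.0103
  t29: +3.5233
  t30: -2.9090
  t31: +8.9025
  t32: +0.1900
  t33: +0.6435
  t34: -2.7177
  t35: +16.0274
  t36: +0.4176
  t37: -0.0948
  t38: +1.3318
  t39: -0.5594
  t40: +11.9356
  t41: -3.7929
  t42: +0.3349
  t43: -0.2001
  t44: +12.0125
  t45: -1.0694
  t46: +15.2420
Σ = +133.5213 → |volume| = 133.52

Directed edges: 138 total; 6 unmatched, e.g. (-2.65,0.08,-1.35)→(-4.02,-0.5,-2.33) → open.

133.52 OPEN


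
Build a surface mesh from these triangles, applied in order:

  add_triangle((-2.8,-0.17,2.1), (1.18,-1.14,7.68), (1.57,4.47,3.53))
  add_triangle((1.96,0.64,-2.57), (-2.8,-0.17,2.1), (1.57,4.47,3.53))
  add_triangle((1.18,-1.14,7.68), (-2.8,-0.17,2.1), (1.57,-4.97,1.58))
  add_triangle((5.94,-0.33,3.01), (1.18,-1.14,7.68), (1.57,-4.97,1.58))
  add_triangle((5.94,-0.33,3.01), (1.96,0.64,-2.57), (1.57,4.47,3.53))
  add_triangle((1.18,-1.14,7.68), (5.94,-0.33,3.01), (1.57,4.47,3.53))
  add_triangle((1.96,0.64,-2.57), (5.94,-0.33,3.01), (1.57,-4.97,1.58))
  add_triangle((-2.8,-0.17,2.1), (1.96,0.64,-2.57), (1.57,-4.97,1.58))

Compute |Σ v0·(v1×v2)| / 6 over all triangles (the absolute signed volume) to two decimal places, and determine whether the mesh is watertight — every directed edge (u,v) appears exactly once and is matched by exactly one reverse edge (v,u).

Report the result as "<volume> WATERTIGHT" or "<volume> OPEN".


147.16 WATERTIGHT

Per-triangle v0·(v1×v2)/6:
  t1: +20.1474
  t2: +3.3902
  t3: +18.6869
  t4: +33.3999
  t5: +18.1032
  t6: +34.8604
  t7: +16.6427
  t8: +1.9298
Σ = +147.1605 → |volume| = 147.16

Directed edges: 24 total, each appears once with its reverse present → watertight.


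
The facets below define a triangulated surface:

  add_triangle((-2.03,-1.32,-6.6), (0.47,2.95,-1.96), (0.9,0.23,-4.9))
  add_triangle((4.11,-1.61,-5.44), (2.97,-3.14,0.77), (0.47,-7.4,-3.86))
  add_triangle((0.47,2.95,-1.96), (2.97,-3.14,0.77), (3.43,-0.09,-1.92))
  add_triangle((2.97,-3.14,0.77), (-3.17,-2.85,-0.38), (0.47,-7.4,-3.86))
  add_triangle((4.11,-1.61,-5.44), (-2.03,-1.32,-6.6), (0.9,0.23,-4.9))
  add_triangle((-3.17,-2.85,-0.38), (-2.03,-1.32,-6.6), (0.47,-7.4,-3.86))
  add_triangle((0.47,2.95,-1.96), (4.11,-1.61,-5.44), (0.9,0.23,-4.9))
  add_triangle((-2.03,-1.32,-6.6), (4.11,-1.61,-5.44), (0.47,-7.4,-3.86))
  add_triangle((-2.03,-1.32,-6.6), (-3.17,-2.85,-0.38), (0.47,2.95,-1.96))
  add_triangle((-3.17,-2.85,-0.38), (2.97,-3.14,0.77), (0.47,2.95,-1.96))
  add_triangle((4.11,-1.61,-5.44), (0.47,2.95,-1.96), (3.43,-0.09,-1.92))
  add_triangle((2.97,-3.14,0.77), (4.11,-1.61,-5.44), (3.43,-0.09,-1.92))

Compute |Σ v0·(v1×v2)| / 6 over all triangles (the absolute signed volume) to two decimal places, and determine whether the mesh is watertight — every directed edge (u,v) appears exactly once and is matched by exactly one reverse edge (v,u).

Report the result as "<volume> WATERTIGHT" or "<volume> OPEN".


151.63 WATERTIGHT

Per-triangle v0·(v1×v2)/6:
  t1: +7.4211
  t2: +27.6209
  t3: +1.1490
  t4: +13.7330
  t5: +9.0796
  t6: +27.3166
  t7: +7.4283
  t8: +41.2127
  t9: +7.9502
  t10: -5.6368
  t11: +6.7736
  t12: +7.5843
Σ = +151.6324 → |volume| = 151.63

Directed edges: 36 total, each appears once with its reverse present → watertight.


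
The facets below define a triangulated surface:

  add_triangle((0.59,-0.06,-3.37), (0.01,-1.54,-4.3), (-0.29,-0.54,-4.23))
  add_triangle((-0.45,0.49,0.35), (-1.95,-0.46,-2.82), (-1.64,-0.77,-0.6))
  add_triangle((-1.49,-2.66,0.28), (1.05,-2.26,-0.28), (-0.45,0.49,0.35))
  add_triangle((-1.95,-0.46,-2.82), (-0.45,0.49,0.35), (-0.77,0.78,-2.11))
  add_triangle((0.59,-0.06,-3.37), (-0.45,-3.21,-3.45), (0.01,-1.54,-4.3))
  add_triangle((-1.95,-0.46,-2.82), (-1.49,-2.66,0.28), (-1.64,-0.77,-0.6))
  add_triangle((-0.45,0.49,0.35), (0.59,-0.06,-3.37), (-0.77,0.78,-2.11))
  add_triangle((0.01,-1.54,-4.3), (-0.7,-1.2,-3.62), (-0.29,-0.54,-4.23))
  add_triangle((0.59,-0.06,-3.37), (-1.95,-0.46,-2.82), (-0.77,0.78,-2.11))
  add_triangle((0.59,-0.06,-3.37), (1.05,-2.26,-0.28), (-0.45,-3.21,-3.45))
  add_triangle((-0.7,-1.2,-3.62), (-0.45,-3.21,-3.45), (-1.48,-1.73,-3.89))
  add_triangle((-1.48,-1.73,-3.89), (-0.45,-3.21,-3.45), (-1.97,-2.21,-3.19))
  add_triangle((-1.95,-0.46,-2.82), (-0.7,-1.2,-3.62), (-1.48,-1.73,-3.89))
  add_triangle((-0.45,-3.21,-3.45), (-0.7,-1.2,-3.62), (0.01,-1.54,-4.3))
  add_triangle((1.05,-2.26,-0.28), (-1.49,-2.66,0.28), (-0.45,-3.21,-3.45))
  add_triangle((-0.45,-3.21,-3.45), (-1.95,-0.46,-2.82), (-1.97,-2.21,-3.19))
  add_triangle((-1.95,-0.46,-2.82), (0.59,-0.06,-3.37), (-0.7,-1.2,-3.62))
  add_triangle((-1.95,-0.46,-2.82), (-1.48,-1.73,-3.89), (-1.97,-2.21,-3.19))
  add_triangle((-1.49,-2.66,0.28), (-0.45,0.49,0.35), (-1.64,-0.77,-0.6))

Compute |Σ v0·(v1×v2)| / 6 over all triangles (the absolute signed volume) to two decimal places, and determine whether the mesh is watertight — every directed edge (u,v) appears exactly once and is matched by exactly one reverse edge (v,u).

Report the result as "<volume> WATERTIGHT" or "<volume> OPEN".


17.15 OPEN

Per-triangle v0·(v1×v2)/6:
  t1: +0.6532
  t2: +0.4679
  t3: +0.2460
  t4: +0.5058
  t5: +0.4473
  t6: +1.0261
  t7: +0.1311
  t8: +0.4742
  t9: +1.3844
  t10: +3.1052
  t11: +0.9650
  t12: +1.2642
  t13: +0.5818
  t14: +1.0341
  t15: +3.5796
  t16: -1.2437
  t17: +1.2516
  t18: +0.8394
  t19: +0.4339
Σ = +17.1471 → |volume| = 17.15

Directed edges: 57 total; 9 unmatched, e.g. (-0.29,-0.54,-4.23)→(0.59,-0.06,-3.37) → open.


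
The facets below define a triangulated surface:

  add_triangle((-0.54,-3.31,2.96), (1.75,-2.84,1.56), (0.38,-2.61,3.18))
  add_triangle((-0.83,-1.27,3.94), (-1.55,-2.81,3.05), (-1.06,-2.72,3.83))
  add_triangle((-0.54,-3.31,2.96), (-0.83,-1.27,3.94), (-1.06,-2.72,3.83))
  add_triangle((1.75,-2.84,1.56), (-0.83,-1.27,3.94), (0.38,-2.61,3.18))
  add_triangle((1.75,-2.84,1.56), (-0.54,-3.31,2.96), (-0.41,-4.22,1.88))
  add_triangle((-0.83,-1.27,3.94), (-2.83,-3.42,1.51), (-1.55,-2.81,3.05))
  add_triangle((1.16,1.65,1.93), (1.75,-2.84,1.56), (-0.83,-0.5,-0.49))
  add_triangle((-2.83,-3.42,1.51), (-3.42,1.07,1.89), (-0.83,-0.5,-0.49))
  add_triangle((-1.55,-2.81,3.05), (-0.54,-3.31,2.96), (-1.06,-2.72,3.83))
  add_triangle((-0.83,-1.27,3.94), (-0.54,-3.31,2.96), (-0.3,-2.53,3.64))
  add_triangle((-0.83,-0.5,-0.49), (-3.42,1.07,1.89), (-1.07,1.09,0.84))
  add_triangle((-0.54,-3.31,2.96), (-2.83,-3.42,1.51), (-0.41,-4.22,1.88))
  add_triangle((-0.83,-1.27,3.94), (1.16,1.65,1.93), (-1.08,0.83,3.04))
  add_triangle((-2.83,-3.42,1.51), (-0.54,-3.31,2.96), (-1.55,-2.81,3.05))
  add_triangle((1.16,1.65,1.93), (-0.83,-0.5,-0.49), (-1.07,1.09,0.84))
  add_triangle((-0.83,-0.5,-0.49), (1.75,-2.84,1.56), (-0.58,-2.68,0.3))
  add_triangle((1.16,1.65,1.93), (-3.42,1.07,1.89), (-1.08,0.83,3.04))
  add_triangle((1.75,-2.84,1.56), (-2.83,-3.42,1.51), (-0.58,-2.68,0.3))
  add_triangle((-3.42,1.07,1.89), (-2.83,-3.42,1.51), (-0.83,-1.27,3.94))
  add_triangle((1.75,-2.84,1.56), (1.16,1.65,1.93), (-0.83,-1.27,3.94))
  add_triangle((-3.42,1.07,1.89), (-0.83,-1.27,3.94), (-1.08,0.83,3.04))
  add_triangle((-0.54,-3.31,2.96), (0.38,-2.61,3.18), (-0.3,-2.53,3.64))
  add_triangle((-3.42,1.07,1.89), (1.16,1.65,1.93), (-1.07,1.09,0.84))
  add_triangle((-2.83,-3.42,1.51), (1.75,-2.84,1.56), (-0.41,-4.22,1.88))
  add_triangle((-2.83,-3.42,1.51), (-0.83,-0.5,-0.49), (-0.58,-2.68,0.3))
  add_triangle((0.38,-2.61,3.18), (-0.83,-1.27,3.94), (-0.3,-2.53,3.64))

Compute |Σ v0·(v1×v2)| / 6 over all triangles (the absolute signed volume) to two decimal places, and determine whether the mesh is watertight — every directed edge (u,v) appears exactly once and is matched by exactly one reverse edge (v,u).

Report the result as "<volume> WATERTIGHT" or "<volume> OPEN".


Per-triangle v0·(v1×v2)/6:
  t1: +1.4685
  t2: +0.5815
  t3: +0.4732
  t4: +0.5521
  t5: +2.1618
  t6: +1.2654
  t7: -0.7401
  t8: +2.3048
  t9: +0.6590
  t10: +0.6477
  t11: +0.3007
  t12: +2.6115
  t13: +2.5178
  t14: +1.6056
  t15: -0.1051
  t16: +0.1762
  t17: +2.0820
  t18: +2.3500
  t19: +8.5905
  t20: +5.5056
  t21: +3.1067
  t22: +0.5597
  t23: +0.8215
  t24: -0.4985
  t25: +0.8730
  t26: +0.4495
Σ = +40.3207 → |volume| = 40.32

Directed edges: 78 total, each appears once with its reverse present → watertight.

40.32 WATERTIGHT


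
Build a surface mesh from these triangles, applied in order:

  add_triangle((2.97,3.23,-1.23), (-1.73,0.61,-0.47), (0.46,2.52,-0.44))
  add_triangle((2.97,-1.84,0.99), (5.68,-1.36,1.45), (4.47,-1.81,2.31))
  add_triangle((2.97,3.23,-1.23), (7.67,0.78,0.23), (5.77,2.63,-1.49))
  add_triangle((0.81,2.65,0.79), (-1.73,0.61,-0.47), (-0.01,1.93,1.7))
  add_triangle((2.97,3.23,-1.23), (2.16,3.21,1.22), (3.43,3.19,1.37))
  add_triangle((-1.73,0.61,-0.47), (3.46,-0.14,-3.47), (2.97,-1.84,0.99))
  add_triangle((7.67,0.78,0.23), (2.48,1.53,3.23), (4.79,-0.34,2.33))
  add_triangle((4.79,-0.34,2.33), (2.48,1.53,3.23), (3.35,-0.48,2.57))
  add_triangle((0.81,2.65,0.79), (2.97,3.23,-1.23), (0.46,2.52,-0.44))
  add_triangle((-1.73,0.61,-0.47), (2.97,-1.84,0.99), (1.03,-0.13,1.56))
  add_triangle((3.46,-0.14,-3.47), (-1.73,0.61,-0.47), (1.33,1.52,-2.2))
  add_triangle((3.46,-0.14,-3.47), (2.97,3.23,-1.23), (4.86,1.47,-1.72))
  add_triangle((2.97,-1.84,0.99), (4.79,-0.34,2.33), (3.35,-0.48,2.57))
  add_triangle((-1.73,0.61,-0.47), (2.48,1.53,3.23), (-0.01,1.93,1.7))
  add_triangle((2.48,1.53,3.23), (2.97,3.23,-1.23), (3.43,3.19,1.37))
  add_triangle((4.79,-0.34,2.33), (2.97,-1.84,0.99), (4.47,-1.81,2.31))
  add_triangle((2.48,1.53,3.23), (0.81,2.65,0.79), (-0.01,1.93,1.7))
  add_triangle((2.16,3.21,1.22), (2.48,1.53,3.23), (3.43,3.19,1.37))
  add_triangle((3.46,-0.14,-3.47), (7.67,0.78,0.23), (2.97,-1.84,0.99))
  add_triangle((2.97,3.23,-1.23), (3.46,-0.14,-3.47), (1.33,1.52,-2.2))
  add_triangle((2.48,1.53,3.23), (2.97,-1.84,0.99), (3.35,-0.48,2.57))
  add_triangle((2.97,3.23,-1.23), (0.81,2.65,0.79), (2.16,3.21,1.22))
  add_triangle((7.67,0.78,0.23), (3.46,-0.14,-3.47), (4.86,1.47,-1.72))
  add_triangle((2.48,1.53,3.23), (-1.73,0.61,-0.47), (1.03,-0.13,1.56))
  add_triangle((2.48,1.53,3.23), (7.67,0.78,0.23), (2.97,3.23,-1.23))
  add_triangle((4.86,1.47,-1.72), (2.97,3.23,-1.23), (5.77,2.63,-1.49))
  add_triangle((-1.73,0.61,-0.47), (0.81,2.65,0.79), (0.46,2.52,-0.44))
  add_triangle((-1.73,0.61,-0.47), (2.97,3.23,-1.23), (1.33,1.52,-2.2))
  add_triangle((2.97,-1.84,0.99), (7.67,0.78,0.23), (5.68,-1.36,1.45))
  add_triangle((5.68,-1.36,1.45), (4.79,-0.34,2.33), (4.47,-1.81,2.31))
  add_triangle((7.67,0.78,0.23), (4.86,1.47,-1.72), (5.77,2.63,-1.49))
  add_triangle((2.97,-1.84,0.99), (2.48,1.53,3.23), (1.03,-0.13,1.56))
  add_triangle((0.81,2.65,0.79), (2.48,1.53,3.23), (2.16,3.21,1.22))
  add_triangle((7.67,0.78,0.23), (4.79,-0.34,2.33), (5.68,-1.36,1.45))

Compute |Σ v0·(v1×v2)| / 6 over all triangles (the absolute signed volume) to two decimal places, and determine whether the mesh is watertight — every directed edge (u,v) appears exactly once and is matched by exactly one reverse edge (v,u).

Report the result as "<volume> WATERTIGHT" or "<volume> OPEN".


81.01 WATERTIGHT

Per-triangle v0·(v1×v2)/6:
  t1: +0.8785
  t2: +1.0868
  t3: +2.7793
  t4: +1.1247
  t5: +1.7547
  t6: +0.9510
  t7: +6.9079
  t8: +1.6722
  t9: +1.3437
  t10: +0.3049
  t11: +1.7315
  t12: +4.4128
  t13: +1.3111
  t14: +0.2394
  t15: +0.4736
  t16: -0.7183
  t17: +1.7346
  t18: +1.6963
  t19: +10.3523
  t20: +3.2603
  t21: -0.3080
  t22: +1.3721
  t23: +5.6308
  t24: +0.7157
  t25: +13.9659
  t26: +1.1708
  t27: +0.9190
  t28: +1.9907
  t29: +1.2725
  t30: +1.6682
  t31: +2.7988
  t32: +1.2423
  t33: +1.2104
  t34: +4.0624
Σ = +81.0089 → |volume| = 81.01

Directed edges: 102 total, each appears once with its reverse present → watertight.


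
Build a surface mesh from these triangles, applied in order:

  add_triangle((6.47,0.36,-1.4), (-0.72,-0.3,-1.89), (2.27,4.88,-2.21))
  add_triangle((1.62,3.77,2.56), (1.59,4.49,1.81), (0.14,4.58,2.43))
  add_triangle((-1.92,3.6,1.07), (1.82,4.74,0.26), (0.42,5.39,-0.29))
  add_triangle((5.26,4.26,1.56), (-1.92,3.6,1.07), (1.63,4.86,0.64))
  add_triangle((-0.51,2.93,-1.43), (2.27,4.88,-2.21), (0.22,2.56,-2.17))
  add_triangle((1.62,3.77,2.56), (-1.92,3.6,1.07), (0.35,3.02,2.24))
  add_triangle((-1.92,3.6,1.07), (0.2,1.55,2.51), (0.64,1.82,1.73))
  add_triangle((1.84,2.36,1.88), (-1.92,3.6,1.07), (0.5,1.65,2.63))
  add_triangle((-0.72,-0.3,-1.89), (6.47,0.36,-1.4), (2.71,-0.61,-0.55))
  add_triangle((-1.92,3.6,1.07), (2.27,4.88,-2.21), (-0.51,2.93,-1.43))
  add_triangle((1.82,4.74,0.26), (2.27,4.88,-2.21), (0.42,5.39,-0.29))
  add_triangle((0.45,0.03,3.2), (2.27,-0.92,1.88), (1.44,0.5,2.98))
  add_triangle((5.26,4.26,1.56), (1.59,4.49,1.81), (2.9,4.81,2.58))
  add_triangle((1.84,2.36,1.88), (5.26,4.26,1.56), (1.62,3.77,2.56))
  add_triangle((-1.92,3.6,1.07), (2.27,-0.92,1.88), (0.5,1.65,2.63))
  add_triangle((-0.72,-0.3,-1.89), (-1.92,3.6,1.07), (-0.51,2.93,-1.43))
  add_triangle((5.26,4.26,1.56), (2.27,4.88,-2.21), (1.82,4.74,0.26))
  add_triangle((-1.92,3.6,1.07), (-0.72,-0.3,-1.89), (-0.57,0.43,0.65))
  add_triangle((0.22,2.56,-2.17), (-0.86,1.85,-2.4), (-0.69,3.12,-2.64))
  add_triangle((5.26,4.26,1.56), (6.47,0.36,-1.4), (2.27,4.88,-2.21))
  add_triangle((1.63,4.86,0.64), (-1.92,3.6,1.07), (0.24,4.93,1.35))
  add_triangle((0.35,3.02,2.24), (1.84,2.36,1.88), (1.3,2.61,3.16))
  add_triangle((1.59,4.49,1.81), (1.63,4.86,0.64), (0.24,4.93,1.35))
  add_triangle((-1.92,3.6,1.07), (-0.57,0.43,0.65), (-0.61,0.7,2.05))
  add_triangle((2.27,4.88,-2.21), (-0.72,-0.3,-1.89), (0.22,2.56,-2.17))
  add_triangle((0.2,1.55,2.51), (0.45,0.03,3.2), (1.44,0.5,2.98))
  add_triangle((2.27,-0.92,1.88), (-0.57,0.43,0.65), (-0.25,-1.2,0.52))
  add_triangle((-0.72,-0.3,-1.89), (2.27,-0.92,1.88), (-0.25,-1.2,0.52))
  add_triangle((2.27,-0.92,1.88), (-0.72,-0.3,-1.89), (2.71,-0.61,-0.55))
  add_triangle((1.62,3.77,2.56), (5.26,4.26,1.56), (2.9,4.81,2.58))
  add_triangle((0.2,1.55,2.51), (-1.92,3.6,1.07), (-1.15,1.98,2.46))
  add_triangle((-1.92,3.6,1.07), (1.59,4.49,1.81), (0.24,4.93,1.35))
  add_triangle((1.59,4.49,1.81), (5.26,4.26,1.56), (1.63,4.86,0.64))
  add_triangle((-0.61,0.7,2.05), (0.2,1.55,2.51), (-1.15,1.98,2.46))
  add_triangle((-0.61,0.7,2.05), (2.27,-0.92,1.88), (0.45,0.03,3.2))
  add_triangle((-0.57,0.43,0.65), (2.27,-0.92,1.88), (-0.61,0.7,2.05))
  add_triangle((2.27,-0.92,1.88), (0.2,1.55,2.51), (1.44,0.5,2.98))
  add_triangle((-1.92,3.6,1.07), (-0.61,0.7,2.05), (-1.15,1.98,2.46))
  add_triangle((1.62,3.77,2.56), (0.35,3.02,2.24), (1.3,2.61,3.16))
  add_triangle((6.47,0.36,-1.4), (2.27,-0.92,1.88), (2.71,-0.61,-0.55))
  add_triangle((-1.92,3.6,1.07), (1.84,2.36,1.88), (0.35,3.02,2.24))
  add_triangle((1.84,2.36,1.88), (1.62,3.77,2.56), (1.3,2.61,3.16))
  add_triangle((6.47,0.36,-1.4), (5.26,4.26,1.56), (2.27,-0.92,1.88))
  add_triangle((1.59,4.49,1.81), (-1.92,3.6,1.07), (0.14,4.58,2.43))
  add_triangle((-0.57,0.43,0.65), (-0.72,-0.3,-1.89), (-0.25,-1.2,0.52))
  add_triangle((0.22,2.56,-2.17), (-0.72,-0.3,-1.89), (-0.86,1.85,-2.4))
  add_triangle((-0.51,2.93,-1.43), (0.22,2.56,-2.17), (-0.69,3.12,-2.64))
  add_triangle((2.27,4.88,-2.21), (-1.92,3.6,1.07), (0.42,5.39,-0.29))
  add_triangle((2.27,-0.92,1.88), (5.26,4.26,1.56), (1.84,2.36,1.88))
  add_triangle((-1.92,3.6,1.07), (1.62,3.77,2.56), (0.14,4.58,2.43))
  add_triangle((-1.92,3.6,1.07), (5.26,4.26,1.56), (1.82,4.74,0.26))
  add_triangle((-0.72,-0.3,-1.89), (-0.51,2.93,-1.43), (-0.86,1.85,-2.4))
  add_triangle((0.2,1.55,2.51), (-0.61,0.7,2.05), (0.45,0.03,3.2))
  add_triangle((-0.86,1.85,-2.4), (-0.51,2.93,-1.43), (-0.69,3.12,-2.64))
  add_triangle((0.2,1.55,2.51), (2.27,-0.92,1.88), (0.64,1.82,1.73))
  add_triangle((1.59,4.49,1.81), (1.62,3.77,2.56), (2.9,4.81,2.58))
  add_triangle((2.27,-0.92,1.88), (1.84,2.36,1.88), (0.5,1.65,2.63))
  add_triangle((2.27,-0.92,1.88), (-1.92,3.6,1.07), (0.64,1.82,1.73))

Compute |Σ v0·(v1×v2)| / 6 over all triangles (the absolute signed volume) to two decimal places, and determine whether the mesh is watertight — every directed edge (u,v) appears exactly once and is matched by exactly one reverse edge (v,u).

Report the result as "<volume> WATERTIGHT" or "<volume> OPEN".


Per-triangle v0·(v1×v2)/6:
  t1: +10.9687
  t2: +1.2780
  t3: +2.6649
  t4: -4.3800
  t5: +1.4581
  t6: +1.2309
  t7: +1.2480
  t8: +3.0021
  t9: +1.6885
  t10: +4.4149
  t11: +3.4122
  t12: +1.0155
  t13: +1.9404
  t14: +1.2895
  t15: -0.5012
  t16: +2.3523
  t17: +7.5093
  t18: +0.6438
  t19: +0.3421
  t20: +21.1843
  t21: +1.0929
  t22: -0.9001
  t23: +1.4431
  t24: +0.3023
  t25: +1.1225
  t26: +0.8697
  t27: +0.6072
  t28: +0.7997
  t29: +0.8647
  t30: +0.7810
  t31: +1.2684
  t32: +1.0942
  t33: +3.7140
  t34: +0.4678
  t35: -0.2790
  t36: -0.0002
  t37: +0.1419
  t38: +0.1619
  t39: +0.8476
  t40: +1.9042
  t41: -1.1093
  t42: +0.6890
  t43: +13.1885
  t44: +1.8183
  t45: +0.3764
  t46: +0.6859
  t47: +0.4292
  t48: +1.7044
  t49: +4.1468
  t50: -0.0975
  t51: +5.9584
  t52: +0.0296
  t53: +0.6758
  t54: +0.1861
  t55: +1.1038
  t56: +0.7949
  t57: +2.3541
  t58: -0.8117
Σ = +111.1885 → |volume| = 111.19

Directed edges: 174 total, each appears once with its reverse present → watertight.

111.19 WATERTIGHT
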